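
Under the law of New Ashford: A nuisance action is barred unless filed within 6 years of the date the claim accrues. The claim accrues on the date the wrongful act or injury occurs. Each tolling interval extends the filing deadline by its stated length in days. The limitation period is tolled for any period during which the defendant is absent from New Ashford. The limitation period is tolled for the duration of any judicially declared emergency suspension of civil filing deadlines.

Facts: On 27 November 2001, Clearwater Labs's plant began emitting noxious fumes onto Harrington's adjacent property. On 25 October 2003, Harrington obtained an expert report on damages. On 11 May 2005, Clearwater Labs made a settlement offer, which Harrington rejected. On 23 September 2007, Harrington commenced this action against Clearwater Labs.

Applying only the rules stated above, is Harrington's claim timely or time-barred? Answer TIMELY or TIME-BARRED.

The claim accrued on 27 November 2001, when the wrongful act occurred.
Adding the 6 years base period to 27 November 2001 gives a deadline of 27 November 2007, before any tolling.
Nothing else in the chronology tolls or restarts the period.
The 23 September 2007 filing precedes the 27 November 2007 deadline; the claim is timely.

TIMELY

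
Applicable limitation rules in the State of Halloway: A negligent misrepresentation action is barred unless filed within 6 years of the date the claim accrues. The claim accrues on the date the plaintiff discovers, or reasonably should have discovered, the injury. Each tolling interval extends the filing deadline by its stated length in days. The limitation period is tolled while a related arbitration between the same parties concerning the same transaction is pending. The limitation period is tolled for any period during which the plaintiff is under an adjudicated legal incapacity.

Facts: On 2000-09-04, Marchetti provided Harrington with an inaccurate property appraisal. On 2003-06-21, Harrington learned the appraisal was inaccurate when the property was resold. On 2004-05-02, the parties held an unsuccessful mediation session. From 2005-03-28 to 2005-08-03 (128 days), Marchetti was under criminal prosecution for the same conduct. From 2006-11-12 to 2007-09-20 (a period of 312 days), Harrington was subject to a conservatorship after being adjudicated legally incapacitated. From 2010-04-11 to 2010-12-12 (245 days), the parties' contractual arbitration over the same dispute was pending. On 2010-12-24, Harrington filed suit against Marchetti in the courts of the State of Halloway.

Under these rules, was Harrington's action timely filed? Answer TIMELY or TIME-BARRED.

TIMELY

Accrual is tied to discovery, so the period began on 2003-06-21 rather than on 2000-09-04 when the act occurred.
The untolled deadline — 6 years after 2003-06-21 — is 2009-06-21.
The plaintiff's legal incapacity from 2006-11-12 to 2007-09-20 tolled the period for 312 days, extending the deadline to 2010-04-29.
Because the pending related arbitration ran from 2010-04-11 to 2010-12-12, the deadline is extended by 245 days to 2010-12-30.
Although a criminal prosecution ran from 2005-03-28 to 2005-08-03, the stated rules do not make that a tolling event, so it is disregarded.
Nothing else in the chronology tolls or restarts the period.
Filing on 2010-12-24 beat the 2010-12-30 deadline — the action is timely.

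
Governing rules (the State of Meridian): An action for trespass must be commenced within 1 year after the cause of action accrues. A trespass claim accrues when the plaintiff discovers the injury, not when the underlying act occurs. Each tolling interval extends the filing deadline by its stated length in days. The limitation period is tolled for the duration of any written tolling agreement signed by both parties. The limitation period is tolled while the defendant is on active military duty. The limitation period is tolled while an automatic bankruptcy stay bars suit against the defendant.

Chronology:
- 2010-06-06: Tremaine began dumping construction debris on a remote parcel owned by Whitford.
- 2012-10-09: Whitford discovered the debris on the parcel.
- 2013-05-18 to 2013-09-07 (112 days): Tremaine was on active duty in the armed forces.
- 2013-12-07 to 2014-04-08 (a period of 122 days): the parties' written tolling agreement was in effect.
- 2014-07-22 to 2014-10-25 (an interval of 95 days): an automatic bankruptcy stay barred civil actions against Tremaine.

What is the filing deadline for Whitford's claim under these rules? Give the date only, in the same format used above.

The claim did not accrue until Whitford discovered the injury on 2012-10-09; the 2010-06-06 act date does not start the clock under the stated rule.
Adding the 1 year base period to 2012-10-09 gives a deadline of 2013-10-09, before any tolling.
Because the defendant's active military service ran from 2013-05-18 to 2013-09-07, the deadline is extended by 112 days to 2014-01-29.
The written tolling agreement from 2013-12-07 to 2014-04-08 tolled the period for 122 days, extending the deadline to 2014-05-31.
The automatic bankruptcy stay starting 2014-07-22 came too late — the period had run on 2014-05-31 — and so does not extend the deadline.

2014-05-31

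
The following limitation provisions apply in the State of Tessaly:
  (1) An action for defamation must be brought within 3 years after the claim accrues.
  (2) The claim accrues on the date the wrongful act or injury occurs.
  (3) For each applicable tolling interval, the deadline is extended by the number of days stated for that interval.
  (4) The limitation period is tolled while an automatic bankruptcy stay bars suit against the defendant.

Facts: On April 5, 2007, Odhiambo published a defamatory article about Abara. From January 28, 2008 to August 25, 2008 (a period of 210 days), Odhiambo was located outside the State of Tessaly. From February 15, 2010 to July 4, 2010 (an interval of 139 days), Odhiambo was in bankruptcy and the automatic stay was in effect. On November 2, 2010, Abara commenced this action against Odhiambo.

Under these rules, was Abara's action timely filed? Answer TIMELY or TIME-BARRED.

The limitation period began to run on April 5, 2007.
3 years from April 5, 2007 is April 5, 2010.
The automatic bankruptcy stay from February 15, 2010 to July 4, 2010 tolled the period for 139 days, extending the deadline to August 22, 2010.
No stated provision tolls the period for the defendant's absence, so the interval from January 28, 2008 to August 25, 2008 has no effect on the deadline.
Filing on November 2, 2010 missed the August 22, 2010 deadline — the action is time-barred.

TIME-BARRED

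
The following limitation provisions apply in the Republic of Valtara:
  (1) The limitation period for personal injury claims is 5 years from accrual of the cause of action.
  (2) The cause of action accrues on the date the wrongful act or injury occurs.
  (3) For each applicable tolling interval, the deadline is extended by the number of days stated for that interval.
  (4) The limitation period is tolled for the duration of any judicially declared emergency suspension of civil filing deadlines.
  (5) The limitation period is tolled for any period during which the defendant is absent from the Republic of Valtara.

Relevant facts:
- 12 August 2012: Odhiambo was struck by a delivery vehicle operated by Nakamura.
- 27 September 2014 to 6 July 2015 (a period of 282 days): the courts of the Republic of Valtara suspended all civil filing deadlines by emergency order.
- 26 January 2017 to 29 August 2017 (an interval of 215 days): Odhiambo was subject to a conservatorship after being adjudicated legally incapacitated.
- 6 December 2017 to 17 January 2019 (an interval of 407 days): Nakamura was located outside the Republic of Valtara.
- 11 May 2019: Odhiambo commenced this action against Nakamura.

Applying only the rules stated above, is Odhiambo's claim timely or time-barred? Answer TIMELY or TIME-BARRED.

TIMELY

The claim accrued on 12 August 2012, when the wrongful act occurred.
5 years from 12 August 2012 is 12 August 2017.
Because the emergency suspension of filing deadlines ran from 27 September 2014 to 6 July 2015, the deadline is extended by 282 days to 21 May 2018.
The defendant's absence from the jurisdiction from 6 December 2017 to 17 January 2019 tolled the period for 407 days, extending the deadline to 2 July 2019.
No stated provision tolls the period for the plaintiff's incapacity, so the interval from 26 January 2017 to 29 August 2017 has no effect on the deadline.
Odhiambo filed on 11 May 2019, before the 2 July 2019 deadline, so the action is timely.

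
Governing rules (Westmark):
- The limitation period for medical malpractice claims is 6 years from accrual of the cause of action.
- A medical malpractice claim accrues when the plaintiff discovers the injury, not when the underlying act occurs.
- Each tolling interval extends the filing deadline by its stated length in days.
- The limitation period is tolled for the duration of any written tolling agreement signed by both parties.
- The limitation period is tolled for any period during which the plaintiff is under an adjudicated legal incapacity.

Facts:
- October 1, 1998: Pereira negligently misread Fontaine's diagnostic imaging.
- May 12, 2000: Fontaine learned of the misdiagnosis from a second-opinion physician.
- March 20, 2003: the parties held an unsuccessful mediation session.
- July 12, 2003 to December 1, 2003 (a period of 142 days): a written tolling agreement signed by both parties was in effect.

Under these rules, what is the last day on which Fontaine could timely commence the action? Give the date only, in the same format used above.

Accrual is tied to discovery, so the period began on May 12, 2000 rather than on October 1, 1998 when the act occurred.
Adding the 6 years base period to May 12, 2000 gives a deadline of May 12, 2006, before any tolling.
Because the written tolling agreement ran from July 12, 2003 to December 1, 2003, the deadline is extended by 142 days to October 1, 2006.
The other events in the timeline have no effect on the limitation period under the stated rules.

October 1, 2006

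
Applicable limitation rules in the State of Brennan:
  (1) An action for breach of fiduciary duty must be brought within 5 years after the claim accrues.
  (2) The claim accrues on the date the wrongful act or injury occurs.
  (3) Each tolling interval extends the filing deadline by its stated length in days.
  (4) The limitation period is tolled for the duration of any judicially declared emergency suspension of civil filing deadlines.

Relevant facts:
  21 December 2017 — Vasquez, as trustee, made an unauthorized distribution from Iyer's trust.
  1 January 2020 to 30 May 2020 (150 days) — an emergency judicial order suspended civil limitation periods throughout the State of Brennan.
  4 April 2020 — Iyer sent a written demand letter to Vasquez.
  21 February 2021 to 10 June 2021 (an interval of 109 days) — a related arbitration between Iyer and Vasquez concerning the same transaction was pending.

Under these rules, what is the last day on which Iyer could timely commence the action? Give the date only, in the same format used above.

20 May 2023

The claim accrued on 21 December 2017, the date of the act.
The untolled deadline — 5 years after 21 December 2017 — is 21 December 2022.
The emergency suspension of filing deadlines from 1 January 2020 to 30 May 2020 tolled the period for 150 days, extending the deadline to 20 May 2023.
Although a pending arbitration ran from 21 February 2021 to 10 June 2021, the stated rules do not make that a tolling event, so it is disregarded.
None of the other events listed affects the running of the period under the stated rules.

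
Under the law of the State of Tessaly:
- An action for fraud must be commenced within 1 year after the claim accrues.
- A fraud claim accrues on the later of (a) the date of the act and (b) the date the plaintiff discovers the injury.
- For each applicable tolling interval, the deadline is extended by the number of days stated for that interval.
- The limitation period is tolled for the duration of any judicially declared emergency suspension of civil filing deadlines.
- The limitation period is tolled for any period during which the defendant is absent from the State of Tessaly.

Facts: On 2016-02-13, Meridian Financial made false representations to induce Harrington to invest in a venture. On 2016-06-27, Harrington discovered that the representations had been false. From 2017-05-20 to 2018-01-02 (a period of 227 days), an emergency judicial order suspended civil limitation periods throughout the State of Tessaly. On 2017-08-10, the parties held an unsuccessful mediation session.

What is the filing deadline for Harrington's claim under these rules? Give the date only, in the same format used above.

The claim accrued on 2016-06-27 — the later of the 2016-02-13 act and the 2016-06-27 discovery.
1 year from 2016-06-27 is 2017-06-27.
The period was tolled for 227 days by the emergency suspension of filing deadlines (2017-05-20 to 2018-01-02), pushing the deadline to 2018-02-09.
Nothing else in the chronology tolls or restarts the period.

2018-02-09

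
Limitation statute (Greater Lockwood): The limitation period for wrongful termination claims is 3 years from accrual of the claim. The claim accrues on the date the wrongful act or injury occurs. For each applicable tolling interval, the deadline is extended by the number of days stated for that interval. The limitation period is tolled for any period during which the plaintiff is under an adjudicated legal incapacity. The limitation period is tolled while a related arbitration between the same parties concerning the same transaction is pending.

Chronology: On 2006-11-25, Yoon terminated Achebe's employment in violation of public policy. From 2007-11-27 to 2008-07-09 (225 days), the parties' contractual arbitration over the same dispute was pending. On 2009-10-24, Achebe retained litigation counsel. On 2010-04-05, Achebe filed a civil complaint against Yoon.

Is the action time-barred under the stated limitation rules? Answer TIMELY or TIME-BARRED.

The limitation period began to run on 2006-11-25.
Adding the 3 years base period to 2006-11-25 gives a deadline of 2009-11-25, before any tolling.
The pending related arbitration from 2007-11-27 to 2008-07-09 tolled the period for 225 days, extending the deadline to 2010-07-08.
The other events in the timeline have no effect on the limitation period under the stated rules.
Filing on 2010-04-05 beat the 2010-07-08 deadline — the action is timely.

TIMELY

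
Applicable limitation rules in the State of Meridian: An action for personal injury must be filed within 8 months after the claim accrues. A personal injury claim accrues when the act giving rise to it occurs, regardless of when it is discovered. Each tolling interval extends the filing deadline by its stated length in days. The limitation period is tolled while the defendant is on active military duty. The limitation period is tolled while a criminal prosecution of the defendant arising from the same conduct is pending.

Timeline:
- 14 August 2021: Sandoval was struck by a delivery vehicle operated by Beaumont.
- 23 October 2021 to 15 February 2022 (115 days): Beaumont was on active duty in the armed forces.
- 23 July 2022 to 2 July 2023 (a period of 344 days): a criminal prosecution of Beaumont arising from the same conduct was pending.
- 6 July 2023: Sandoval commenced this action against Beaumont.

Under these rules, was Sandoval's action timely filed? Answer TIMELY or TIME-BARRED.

TIMELY

The claim accrued on 14 August 2021, the date of the act.
The untolled deadline — 8 months after 14 August 2021 — is 14 April 2022.
The defendant's active military service from 23 October 2021 to 15 February 2022 tolled the period for 115 days, extending the deadline to 7 August 2022.
The pending criminal prosecution from 23 July 2022 to 2 July 2023 tolled the period for 344 days, extending the deadline to 17 July 2023.
Filing on 6 July 2023 beat the 17 July 2023 deadline — the action is timely.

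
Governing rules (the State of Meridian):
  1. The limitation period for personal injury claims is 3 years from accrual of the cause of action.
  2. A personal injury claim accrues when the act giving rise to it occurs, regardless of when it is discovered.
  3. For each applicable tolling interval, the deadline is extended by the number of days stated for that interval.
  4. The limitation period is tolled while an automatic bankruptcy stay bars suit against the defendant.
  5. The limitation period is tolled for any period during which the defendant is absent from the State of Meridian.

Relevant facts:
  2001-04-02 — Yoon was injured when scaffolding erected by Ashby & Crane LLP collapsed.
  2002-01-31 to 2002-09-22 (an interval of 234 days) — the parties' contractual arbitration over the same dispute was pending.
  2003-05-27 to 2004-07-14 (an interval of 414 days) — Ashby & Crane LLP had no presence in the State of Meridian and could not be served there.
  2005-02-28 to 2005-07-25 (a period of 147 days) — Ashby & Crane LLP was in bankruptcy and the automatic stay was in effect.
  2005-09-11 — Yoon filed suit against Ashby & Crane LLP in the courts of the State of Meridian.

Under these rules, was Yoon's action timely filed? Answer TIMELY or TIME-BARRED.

The claim accrued on 2001-04-02, when the wrongful act occurred.
The untolled deadline — 3 years after 2001-04-02 — is 2004-04-02.
Because the defendant's absence from the jurisdiction ran from 2003-05-27 to 2004-07-14, the deadline is extended by 414 days to 2005-05-21.
Because the automatic bankruptcy stay ran from 2005-02-28 to 2005-07-25, the deadline is extended by 147 days to 2005-10-15.
No stated provision tolls the period for a pending arbitration, so the interval from 2002-01-31 to 2002-09-22 has no effect on the deadline.
Yoon filed on 2005-09-11, before the 2005-10-15 deadline, so the action is timely.

TIMELY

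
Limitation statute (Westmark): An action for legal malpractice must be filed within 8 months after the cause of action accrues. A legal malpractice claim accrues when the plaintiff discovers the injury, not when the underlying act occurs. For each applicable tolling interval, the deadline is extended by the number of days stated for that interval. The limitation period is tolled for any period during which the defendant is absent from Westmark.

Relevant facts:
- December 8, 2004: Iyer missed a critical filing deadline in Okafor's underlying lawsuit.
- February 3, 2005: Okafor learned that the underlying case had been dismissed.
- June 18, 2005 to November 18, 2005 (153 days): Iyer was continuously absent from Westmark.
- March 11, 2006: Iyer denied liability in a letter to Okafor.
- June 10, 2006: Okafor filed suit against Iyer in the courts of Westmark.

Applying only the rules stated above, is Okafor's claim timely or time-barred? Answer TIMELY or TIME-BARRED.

TIME-BARRED

Under the discovery rule, the claim accrued on February 3, 2005, when Okafor discovered the injury — not on the December 8, 2004 date of the underlying act.
Adding the 8 months base period to February 3, 2005 gives a deadline of October 3, 2005, before any tolling.
The period was tolled for 153 days by the defendant's absence from the jurisdiction (June 18, 2005 to November 18, 2005), pushing the deadline to March 5, 2006.
Nothing else in the chronology tolls or restarts the period.
Okafor filed on June 10, 2006, after the March 5, 2006 deadline, so the action is time-barred.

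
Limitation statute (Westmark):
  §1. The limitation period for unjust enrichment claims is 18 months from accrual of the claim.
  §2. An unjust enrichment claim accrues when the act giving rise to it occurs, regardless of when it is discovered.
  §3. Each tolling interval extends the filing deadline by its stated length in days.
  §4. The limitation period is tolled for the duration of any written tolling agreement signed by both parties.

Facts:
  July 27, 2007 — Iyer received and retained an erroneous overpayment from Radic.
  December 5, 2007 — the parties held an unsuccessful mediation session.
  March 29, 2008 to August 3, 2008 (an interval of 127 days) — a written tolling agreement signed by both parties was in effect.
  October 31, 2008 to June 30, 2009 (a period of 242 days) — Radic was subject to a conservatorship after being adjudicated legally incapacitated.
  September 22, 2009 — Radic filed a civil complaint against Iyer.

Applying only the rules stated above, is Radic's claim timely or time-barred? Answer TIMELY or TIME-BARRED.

TIME-BARRED

The limitation period began to run on July 27, 2007.
The untolled deadline — 18 months after July 27, 2007 — is January 27, 2009.
Because the written tolling agreement ran from March 29, 2008 to August 3, 2008, the deadline is extended by 127 days to June 3, 2009.
The plaintiff's legal incapacity from October 31, 2008 to June 30, 2009 does not toll the period, because no stated rule makes the plaintiff's incapacity a tolling event.
Nothing else in the chronology tolls or restarts the period.
Radic filed on September 22, 2009, after the June 3, 2009 deadline, so the action is time-barred.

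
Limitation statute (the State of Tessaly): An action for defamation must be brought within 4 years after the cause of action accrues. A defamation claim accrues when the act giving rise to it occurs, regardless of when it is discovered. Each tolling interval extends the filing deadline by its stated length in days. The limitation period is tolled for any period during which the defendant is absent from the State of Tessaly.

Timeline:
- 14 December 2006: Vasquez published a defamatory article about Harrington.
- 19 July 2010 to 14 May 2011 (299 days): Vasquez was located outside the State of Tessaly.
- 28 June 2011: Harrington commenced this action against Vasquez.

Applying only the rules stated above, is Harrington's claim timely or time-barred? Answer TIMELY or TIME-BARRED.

TIMELY

The limitation period began to run on 14 December 2006.
4 years from 14 December 2006 is 14 December 2010.
Because the defendant's absence from the jurisdiction ran from 19 July 2010 to 14 May 2011, the deadline is extended by 299 days to 9 October 2011.
The 28 June 2011 filing precedes the 9 October 2011 deadline; the claim is timely.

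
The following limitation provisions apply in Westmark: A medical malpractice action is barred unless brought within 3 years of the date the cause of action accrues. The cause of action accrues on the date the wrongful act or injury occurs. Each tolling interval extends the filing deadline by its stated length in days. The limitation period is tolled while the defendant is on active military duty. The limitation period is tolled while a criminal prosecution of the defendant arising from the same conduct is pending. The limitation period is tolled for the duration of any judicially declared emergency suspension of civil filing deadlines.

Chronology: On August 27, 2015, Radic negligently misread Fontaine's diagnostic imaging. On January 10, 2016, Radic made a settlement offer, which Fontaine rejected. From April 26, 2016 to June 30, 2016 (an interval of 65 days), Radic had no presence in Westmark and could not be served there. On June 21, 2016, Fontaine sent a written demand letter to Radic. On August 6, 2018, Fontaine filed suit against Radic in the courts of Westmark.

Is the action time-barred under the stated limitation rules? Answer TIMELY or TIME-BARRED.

The cause of action accrued on August 27, 2015, the date of the act.
The untolled deadline — 3 years after August 27, 2015 — is August 27, 2018.
Although the defendant's absence ran from April 26, 2016 to June 30, 2016, the stated rules do not make that a tolling event, so it is disregarded.
None of the other events listed affects the running of the period under the stated rules.
Filing on August 6, 2018 beat the August 27, 2018 deadline — the action is timely.

TIMELY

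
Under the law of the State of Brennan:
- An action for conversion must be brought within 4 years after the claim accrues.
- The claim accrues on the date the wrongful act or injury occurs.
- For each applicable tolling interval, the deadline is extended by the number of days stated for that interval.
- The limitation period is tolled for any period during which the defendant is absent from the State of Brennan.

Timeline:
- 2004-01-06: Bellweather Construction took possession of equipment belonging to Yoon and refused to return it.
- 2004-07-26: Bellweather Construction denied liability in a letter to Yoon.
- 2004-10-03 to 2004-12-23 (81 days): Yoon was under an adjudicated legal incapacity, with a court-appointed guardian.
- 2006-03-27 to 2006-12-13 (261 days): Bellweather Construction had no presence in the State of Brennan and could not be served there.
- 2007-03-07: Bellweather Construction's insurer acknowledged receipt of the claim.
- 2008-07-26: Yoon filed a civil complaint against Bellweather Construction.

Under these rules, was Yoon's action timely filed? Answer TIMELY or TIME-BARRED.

The limitation period began to run on 2004-01-06.
The untolled deadline — 4 years after 2004-01-06 — is 2008-01-06.
The period was tolled for 261 days by the defendant's absence from the jurisdiction (2006-03-27 to 2006-12-13), pushing the deadline to 2008-09-23.
The plaintiff's legal incapacity from 2004-10-03 to 2004-12-23 does not toll the period, because no stated rule makes the plaintiff's incapacity a tolling event.
None of the other events listed affects the running of the period under the stated rules.
The 2008-07-26 filing precedes the 2008-09-23 deadline; the claim is timely.

TIMELY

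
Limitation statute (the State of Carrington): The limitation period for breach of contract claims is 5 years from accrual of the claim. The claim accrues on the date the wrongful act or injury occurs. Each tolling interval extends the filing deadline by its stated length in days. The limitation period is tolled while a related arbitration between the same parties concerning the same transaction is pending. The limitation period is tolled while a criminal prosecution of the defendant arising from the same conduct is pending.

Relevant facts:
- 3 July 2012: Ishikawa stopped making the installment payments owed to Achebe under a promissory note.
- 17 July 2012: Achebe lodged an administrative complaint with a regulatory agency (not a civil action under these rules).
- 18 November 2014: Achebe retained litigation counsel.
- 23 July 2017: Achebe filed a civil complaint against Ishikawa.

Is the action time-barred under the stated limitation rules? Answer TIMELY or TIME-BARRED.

The limitation period began to run on 3 July 2012.
The untolled deadline — 5 years after 3 July 2012 — is 3 July 2017.
Nothing else in the chronology tolls or restarts the period.
The 23 July 2017 filing falls after the 3 July 2017 deadline; the claim is time-barred.

TIME-BARRED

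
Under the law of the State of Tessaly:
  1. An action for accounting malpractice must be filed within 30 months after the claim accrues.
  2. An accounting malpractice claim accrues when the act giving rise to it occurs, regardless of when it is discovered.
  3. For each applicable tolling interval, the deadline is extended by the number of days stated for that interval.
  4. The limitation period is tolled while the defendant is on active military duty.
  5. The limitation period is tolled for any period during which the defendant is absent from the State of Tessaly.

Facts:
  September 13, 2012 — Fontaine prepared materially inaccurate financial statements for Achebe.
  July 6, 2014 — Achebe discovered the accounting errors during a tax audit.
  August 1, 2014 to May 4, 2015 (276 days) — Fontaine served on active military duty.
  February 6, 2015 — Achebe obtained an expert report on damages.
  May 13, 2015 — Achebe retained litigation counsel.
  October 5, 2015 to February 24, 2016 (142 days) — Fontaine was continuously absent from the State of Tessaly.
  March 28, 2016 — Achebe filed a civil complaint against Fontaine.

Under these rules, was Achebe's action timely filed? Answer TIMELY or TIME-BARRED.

TIMELY

The claim accrued on September 13, 2012, when the wrongful act occurred; under the stated occurrence rule the July 6, 2014 discovery does not delay accrual.
30 months from September 13, 2012 is March 13, 2015.
The defendant's active military service from August 1, 2014 to May 4, 2015 tolled the period for 276 days, extending the deadline to December 14, 2015.
The period was tolled for 142 days by the defendant's absence from the jurisdiction (October 5, 2015 to February 24, 2016), pushing the deadline to May 4, 2016.
None of the other events listed affects the running of the period under the stated rules.
Achebe filed on March 28, 2016, before the May 4, 2016 deadline, so the action is timely.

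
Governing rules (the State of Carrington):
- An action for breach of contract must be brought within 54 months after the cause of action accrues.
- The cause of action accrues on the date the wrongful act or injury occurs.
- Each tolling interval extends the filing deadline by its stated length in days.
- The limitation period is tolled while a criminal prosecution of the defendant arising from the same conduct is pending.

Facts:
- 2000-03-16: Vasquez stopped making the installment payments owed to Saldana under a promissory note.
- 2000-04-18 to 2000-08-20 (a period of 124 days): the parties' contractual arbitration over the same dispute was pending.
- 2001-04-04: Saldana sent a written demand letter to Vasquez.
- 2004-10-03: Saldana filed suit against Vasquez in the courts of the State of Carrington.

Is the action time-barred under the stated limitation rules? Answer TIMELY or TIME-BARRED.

TIME-BARRED

The claim accrued on 2000-03-16, when the wrongful act occurred.
The untolled deadline — 54 months after 2000-03-16 — is 2004-09-16.
The pending related arbitration from 2000-04-18 to 2000-08-20 does not toll the period, because no stated rule makes a pending arbitration a tolling event.
None of the other events listed affects the running of the period under the stated rules.
Saldana filed on 2004-10-03, after the 2004-09-16 deadline, so the action is time-barred.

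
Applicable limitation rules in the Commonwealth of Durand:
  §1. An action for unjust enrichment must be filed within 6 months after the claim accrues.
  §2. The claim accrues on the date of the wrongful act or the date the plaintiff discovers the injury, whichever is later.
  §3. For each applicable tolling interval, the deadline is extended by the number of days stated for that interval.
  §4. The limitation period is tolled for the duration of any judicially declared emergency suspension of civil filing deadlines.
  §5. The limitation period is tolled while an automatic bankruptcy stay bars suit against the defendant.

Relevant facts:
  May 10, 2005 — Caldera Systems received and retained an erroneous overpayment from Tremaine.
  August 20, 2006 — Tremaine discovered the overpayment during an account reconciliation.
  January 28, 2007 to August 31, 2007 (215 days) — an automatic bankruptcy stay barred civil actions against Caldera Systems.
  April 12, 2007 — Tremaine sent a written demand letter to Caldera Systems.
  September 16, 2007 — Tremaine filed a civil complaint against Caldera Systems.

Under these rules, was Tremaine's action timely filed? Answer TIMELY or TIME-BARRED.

TIMELY

The claim accrued on August 20, 2006 — the later of the May 10, 2005 act and the August 20, 2006 discovery.
6 months from August 20, 2006 is February 20, 2007.
The automatic bankruptcy stay from January 28, 2007 to August 31, 2007 tolled the period for 215 days, extending the deadline to September 23, 2007.
The other events in the timeline have no effect on the limitation period under the stated rules.
The September 16, 2007 filing precedes the September 23, 2007 deadline; the claim is timely.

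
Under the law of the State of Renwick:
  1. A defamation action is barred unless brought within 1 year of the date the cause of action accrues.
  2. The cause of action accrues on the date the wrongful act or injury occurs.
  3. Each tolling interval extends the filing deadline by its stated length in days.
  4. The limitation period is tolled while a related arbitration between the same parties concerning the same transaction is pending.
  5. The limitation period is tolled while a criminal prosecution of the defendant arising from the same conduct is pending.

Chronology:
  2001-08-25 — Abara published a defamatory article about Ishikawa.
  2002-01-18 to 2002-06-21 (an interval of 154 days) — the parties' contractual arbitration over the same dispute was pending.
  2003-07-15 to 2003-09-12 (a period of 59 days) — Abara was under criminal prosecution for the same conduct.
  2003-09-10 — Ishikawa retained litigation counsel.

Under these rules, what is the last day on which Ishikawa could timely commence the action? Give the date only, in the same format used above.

The limitation period began to run on 2001-08-25.
1 year from 2001-08-25 is 2002-08-25.
The pending related arbitration from 2002-01-18 to 2002-06-21 tolled the period for 154 days, extending the deadline to 2003-01-26.
The pending criminal prosecution starting 2003-07-15 came too late — the period had run on 2003-01-26 — and so does not extend the deadline.
Nothing else in the chronology tolls or restarts the period.

2003-01-26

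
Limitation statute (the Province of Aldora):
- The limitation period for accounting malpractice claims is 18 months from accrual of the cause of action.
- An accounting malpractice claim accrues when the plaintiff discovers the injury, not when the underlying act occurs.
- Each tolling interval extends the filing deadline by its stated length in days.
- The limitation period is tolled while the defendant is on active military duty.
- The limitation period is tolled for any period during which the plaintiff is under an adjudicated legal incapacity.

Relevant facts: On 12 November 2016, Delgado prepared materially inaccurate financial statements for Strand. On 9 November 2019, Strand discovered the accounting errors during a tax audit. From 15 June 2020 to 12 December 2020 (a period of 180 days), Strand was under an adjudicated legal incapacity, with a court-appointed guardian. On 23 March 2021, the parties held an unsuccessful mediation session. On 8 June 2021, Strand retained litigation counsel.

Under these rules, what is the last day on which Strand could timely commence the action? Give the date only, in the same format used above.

5 November 2021

The claim did not accrue until Strand discovered the injury on 9 November 2019; the 12 November 2016 act date does not start the clock under the stated rule.
The untolled deadline — 18 months after 9 November 2019 — is 9 May 2021.
The plaintiff's legal incapacity from 15 June 2020 to 12 December 2020 tolled the period for 180 days, extending the deadline to 5 November 2021.
None of the other events listed affects the running of the period under the stated rules.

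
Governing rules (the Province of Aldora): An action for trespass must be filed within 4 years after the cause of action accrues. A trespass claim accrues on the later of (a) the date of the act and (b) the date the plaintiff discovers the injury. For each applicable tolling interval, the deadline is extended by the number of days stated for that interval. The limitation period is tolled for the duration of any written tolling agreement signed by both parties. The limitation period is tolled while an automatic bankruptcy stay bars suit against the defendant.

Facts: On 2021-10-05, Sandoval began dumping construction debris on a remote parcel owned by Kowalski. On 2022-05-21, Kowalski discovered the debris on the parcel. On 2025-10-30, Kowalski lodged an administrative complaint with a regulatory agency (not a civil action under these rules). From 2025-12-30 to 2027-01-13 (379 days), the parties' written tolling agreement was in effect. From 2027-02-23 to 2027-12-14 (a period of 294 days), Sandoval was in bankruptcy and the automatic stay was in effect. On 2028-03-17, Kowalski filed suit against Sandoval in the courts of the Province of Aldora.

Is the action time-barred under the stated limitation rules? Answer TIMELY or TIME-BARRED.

TIMELY

The claim accrued on 2022-05-21 — the later of the 2021-10-05 act and the 2022-05-21 discovery.
Adding the 4 years base period to 2022-05-21 gives a deadline of 2026-05-21, before any tolling.
The written tolling agreement from 2025-12-30 to 2027-01-13 tolled the period for 379 days, extending the deadline to 2027-06-04.
The automatic bankruptcy stay from 2027-02-23 to 2027-12-14 tolled the period for 294 days, extending the deadline to 2028-03-24.
None of the other events listed affects the running of the period under the stated rules.
Filing on 2028-03-17 beat the 2028-03-24 deadline — the action is timely.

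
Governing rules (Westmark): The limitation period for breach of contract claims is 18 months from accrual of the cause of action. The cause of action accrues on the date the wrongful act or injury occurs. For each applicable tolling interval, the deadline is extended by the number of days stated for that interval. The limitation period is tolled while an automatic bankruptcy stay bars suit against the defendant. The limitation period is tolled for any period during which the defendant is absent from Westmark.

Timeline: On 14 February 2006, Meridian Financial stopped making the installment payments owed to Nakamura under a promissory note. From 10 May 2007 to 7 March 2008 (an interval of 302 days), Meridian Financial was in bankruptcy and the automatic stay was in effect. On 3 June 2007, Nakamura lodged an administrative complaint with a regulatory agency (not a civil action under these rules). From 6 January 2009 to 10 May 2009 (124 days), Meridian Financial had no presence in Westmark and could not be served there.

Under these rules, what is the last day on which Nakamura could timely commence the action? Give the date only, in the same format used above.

The cause of action accrued on 14 February 2006, the date of the act.
18 months from 14 February 2006 is 14 August 2007.
Because the automatic bankruptcy stay ran from 10 May 2007 to 7 March 2008, the deadline is extended by 302 days to 11 June 2008.
By the time the defendant's absence from the jurisdiction began on 6 January 2009, the limitation period had already expired on 11 June 2008; that interval cannot revive it.
Nothing else in the chronology tolls or restarts the period.

11 June 2008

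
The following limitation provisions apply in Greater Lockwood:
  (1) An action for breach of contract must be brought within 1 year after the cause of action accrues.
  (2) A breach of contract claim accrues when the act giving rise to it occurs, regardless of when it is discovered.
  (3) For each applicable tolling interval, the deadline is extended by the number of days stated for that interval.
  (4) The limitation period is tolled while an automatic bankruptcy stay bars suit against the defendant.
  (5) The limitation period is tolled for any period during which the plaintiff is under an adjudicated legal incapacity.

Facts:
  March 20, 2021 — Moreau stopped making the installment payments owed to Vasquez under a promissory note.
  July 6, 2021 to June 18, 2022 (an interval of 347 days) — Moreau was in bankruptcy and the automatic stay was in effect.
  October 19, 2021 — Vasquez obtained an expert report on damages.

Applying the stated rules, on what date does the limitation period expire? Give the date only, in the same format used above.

The cause of action accrued on March 20, 2021, the date of the act.
The untolled deadline — 1 year after March 20, 2021 — is March 20, 2022.
The period was tolled for 347 days by the automatic bankruptcy stay (July 6, 2021 to June 18, 2022), pushing the deadline to March 2, 2023.
None of the other events listed affects the running of the period under the stated rules.

March 2, 2023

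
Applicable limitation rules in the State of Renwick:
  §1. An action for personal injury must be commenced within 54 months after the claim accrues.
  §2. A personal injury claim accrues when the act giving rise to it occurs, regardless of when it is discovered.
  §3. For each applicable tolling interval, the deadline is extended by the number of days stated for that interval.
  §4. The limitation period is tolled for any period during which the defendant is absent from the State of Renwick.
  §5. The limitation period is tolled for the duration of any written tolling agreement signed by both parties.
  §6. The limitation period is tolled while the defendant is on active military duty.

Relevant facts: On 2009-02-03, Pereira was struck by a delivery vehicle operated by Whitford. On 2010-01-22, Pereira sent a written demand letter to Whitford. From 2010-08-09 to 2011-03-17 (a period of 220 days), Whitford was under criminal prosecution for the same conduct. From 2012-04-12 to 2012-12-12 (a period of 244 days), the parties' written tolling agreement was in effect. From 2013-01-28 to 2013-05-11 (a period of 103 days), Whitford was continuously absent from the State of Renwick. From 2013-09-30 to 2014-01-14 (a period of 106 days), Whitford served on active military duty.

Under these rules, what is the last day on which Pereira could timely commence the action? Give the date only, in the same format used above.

2014-10-30

The limitation period began to run on 2009-02-03.
The untolled deadline — 54 months after 2009-02-03 — is 2013-08-03.
Because the written tolling agreement ran from 2012-04-12 to 2012-12-12, the deadline is extended by 244 days to 2014-04-04.
Because the defendant's absence from the jurisdiction ran from 2013-01-28 to 2013-05-11, the deadline is extended by 103 days to 2014-07-16.
Because the defendant's active military service ran from 2013-09-30 to 2014-01-14, the deadline is extended by 106 days to 2014-10-30.
Although a criminal prosecution ran from 2010-08-09 to 2011-03-17, the stated rules do not make that a tolling event, so it is disregarded.
The other events in the timeline have no effect on the limitation period under the stated rules.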